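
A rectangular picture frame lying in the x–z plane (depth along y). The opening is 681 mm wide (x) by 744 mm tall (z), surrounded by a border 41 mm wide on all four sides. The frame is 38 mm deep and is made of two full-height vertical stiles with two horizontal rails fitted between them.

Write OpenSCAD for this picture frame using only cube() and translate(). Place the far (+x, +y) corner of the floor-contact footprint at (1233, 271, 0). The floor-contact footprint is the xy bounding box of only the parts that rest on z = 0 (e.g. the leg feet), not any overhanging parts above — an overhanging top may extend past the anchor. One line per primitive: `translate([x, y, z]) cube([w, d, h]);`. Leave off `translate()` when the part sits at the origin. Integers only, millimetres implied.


translate([470, 233, 0]) cube([41, 38, 826]);
translate([1192, 233, 0]) cube([41, 38, 826]);
translate([511, 233, 0]) cube([681, 38, 41]);
translate([511, 233, 785]) cube([681, 38, 41]);


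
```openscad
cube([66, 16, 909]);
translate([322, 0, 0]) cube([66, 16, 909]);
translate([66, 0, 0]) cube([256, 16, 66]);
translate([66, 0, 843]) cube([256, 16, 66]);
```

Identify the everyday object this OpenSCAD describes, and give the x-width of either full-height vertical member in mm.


A picture frame. The border width is 66 mm.

Four thin pieces enclosing a rectangular opening — a picture frame. The two full-height stiles are 909 mm tall; the top rail sits at z = 843 and is 66 mm tall, so the border above the opening is 909 − 843 = 66 mm, matching the stile x-width.


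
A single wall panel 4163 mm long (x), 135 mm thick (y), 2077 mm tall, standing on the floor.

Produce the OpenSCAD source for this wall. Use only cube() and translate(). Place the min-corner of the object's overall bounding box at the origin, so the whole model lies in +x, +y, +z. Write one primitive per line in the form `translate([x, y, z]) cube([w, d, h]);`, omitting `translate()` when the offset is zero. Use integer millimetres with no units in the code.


cube([4163, 135, 2077]);


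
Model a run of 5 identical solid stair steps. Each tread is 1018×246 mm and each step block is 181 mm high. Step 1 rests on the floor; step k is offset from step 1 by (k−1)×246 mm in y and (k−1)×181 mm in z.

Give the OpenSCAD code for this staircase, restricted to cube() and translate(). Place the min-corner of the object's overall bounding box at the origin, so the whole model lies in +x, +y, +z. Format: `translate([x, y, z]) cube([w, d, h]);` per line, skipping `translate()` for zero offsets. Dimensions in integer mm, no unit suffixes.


cube([1018, 246, 181]);
translate([0, 246, 181]) cube([1018, 246, 181]);
translate([0, 492, 362]) cube([1018, 246, 181]);
translate([0, 738, 543]) cube([1018, 246, 181]);
translate([0, 984, 724]) cube([1018, 246, 181]);


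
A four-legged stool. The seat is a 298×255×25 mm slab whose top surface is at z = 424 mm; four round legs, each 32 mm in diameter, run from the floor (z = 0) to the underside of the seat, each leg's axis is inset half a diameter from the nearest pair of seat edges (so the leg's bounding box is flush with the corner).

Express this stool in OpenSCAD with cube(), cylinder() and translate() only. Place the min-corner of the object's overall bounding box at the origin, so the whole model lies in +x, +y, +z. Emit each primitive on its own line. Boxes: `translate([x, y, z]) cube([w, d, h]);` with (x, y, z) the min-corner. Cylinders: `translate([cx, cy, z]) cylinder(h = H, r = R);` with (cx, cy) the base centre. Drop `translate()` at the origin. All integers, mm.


translate([0, 0, 399]) cube([298, 255, 25]);
translate([16, 16, 0]) cylinder(h = 399, r = 16);
translate([282, 16, 0]) cylinder(h = 399, r = 16);
translate([16, 239, 0]) cylinder(h = 399, r = 16);
translate([282, 239, 0]) cylinder(h = 399, r = 16);


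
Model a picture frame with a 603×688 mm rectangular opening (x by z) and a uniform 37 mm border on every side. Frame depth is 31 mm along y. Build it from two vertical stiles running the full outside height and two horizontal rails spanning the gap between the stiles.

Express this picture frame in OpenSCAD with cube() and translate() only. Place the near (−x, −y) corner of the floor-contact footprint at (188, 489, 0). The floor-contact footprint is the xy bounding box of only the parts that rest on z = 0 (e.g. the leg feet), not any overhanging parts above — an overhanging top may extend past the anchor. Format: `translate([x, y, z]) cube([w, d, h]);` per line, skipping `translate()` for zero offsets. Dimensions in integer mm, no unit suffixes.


translate([188, 489, 0]) cube([37, 31, 762]);
translate([828, 489, 0]) cube([37, 31, 762]);
translate([225, 489, 0]) cube([603, 31, 37]);
translate([225, 489, 725]) cube([603, 31, 37]);


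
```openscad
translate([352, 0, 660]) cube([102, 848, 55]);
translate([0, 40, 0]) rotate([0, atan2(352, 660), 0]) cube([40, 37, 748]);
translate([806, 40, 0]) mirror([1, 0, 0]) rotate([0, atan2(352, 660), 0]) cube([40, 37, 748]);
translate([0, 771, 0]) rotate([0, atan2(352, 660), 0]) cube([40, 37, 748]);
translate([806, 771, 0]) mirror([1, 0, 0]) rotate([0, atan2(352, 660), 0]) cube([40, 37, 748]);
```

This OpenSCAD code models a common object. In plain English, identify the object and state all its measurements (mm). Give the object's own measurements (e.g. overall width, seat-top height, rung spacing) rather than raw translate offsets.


A sawhorse. A 102×848×55 mm beam (x, y, z) sits on two A-frame leg pairs. Each pair is two raked legs of 40×37 mm section (37 mm along y) splaying symmetrically in x. Each leg rises 660 mm vertically over 352 mm of horizontal reach and is 748 mm long along its own axis. Every leg's outer bottom edge rests on the floor and its outer top edge meets a bottom edge of the beam — the left legs (tilting toward +x) meet the beam's −x bottom edge, the right legs (their mirror images, tilting toward −x) meet its +x bottom edge — so the leg tops tuck under the beam, the beam's underside is 660 mm above the floor, and the feet are 806 mm apart outside-to-outside with the beam centred between them. The two leg pairs are set in 40 mm from either end of the beam.


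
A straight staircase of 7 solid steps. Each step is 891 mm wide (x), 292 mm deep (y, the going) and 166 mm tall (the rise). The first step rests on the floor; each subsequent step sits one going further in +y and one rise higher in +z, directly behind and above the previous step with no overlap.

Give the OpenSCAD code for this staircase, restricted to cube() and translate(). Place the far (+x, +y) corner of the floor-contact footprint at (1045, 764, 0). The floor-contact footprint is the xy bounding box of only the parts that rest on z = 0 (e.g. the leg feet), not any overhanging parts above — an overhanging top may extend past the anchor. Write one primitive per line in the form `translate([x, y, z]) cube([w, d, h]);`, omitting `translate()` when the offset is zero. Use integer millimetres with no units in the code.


translate([154, 472, 0]) cube([891, 292, 166]);
translate([154, 764, 166]) cube([891, 292, 166]);
translate([154, 1056, 332]) cube([891, 292, 166]);
translate([154, 1348, 498]) cube([891, 292, 166]);
translate([154, 1640, 664]) cube([891, 292, 166]);
translate([154, 1932, 830]) cube([891, 292, 166]);
translate([154, 2224, 996]) cube([891, 292, 166]);


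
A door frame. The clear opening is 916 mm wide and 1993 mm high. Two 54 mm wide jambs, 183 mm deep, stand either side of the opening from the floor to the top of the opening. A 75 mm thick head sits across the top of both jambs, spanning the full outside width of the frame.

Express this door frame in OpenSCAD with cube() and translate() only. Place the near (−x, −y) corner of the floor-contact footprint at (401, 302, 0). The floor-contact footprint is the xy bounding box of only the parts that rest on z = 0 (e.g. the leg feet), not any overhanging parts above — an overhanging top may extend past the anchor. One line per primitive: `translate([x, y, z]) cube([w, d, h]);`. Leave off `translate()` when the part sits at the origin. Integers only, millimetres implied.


translate([401, 302, 0]) cube([54, 183, 1993]);
translate([1371, 302, 0]) cube([54, 183, 1993]);
translate([401, 302, 1993]) cube([1024, 183, 75]);


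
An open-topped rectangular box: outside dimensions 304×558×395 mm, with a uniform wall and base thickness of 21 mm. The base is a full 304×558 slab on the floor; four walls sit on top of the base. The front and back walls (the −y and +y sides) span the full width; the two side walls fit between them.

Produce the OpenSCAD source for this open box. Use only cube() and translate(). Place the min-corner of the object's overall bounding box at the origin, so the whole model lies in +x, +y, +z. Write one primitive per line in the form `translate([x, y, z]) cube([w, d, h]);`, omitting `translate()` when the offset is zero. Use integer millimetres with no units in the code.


cube([304, 558, 21]);
translate([0, 0, 21]) cube([304, 21, 374]);
translate([0, 537, 21]) cube([304, 21, 374]);
translate([0, 21, 21]) cube([21, 516, 374]);
translate([283, 21, 21]) cube([21, 516, 374]);


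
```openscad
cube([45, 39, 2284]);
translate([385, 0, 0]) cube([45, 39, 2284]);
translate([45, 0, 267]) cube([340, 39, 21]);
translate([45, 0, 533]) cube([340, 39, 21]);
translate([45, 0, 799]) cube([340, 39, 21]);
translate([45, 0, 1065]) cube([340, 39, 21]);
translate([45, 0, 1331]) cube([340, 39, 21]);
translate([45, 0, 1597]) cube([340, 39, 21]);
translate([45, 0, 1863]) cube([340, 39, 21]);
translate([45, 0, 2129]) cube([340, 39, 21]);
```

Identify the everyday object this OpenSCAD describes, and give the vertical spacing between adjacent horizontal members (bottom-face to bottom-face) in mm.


A ladder. The rung spacing is 266 mm.

Two tall 45×39 posts with 8 short bars between them — a ladder. Adjacent rungs sit at z = 267 and z = 533, so the spacing is 533 − 267 = 266 mm.


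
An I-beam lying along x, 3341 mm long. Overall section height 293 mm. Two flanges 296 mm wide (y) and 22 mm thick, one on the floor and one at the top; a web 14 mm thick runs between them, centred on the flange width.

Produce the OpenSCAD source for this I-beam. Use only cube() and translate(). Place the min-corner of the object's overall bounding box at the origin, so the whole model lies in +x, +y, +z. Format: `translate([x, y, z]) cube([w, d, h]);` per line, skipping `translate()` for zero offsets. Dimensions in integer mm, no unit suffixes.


cube([3341, 296, 22]);
translate([0, 141, 22]) cube([3341, 14, 249]);
translate([0, 0, 271]) cube([3341, 296, 22]);


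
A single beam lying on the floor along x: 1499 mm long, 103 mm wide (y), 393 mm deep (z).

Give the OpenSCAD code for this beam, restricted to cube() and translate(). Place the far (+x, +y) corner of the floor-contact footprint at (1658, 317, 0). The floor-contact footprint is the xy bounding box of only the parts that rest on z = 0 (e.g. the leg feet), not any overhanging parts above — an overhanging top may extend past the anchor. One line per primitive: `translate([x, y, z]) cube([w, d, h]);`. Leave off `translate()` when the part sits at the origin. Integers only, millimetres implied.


translate([159, 214, 0]) cube([1499, 103, 393]);


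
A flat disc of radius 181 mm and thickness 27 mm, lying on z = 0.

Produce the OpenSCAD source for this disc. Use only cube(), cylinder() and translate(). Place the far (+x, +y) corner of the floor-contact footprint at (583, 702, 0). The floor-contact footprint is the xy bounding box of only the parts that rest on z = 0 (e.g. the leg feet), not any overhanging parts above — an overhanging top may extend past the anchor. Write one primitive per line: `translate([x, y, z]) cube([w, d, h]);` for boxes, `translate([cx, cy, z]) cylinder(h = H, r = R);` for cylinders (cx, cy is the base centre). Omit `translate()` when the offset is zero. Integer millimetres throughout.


translate([402, 521, 0]) cylinder(h = 27, r = 181);


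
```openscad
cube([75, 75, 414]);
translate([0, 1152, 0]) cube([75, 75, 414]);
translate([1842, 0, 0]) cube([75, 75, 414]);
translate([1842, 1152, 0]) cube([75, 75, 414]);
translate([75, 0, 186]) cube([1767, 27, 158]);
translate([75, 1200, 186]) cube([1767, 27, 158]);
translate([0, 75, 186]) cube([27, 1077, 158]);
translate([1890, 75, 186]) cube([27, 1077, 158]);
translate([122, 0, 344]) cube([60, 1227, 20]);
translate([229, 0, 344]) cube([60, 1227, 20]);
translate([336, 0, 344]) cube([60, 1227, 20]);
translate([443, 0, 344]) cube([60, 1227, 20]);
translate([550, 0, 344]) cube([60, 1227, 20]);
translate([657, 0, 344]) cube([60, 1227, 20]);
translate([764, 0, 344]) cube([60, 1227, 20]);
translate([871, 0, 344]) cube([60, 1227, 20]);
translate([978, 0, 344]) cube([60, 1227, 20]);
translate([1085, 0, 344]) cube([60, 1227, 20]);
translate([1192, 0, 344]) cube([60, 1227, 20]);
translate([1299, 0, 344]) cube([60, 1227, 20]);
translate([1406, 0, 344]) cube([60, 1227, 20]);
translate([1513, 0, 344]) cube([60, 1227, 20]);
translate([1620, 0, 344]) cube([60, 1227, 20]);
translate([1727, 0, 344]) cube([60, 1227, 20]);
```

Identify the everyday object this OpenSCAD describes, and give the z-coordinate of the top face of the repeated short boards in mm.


A bed frame. The slat-top height is 364 mm.

Four posts, four rails, and a row of slats — a bed frame. Slats sit on the rails at z = 186 + 158 = 344; with slat thickness 20, the top is 364 mm.


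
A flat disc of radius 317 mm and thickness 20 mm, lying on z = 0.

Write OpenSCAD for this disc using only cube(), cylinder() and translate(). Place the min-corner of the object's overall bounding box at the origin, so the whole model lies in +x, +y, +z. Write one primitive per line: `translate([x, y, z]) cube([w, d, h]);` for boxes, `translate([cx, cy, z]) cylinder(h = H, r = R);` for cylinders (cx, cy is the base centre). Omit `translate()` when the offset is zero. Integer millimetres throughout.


translate([317, 317, 0]) cylinder(h = 20, r = 317);


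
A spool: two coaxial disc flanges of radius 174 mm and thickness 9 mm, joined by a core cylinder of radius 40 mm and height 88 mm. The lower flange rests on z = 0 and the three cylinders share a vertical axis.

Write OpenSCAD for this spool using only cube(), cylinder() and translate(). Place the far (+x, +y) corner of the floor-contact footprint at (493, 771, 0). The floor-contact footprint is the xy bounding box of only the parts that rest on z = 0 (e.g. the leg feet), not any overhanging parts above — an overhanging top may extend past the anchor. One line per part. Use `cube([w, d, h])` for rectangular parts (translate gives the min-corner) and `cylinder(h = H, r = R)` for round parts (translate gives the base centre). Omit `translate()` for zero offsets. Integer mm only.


translate([319, 597, 0]) cylinder(h = 9, r = 174);
translate([319, 597, 9]) cylinder(h = 88, r = 40);
translate([319, 597, 97]) cylinder(h = 9, r = 174);


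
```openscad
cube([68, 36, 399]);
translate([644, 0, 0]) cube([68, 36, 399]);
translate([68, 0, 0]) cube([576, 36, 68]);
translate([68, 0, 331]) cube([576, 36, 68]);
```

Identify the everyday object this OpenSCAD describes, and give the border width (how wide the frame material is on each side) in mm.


A picture frame. The border width is 68 mm.

Four thin pieces enclosing a rectangular opening — a picture frame. The two full-height stiles are 399 mm tall; the top rail sits at z = 331 and is 68 mm tall, so the border above the opening is 399 − 331 = 68 mm, matching the stile x-width.


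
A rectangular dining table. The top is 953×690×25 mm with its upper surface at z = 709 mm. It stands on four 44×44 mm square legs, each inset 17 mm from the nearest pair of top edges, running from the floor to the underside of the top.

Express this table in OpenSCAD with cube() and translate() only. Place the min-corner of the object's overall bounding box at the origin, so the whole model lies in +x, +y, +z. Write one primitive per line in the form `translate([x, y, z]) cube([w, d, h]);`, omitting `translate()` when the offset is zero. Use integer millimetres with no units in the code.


translate([0, 0, 684]) cube([953, 690, 25]);
translate([17, 17, 0]) cube([44, 44, 684]);
translate([892, 17, 0]) cube([44, 44, 684]);
translate([17, 629, 0]) cube([44, 44, 684]);
translate([892, 629, 0]) cube([44, 44, 684]);


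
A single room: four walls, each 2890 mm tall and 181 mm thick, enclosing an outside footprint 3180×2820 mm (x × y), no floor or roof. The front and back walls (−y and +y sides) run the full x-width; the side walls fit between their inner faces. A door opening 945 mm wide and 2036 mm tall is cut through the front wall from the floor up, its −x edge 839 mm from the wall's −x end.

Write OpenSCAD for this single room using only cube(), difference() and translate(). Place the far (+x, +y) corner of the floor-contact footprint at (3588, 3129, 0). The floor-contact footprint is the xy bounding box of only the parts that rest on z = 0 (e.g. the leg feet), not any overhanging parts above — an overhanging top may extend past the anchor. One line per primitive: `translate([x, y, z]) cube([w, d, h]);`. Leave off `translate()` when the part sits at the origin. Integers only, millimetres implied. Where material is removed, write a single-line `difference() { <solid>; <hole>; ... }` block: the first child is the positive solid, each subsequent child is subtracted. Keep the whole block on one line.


difference() { translate([408, 309, 0]) cube([3180, 181, 2890]); translate([1247, 309, 0]) cube([945, 181, 2036]); }
translate([408, 2948, 0]) cube([3180, 181, 2890]);
translate([408, 490, 0]) cube([181, 2458, 2890]);
translate([3407, 490, 0]) cube([181, 2458, 2890]);


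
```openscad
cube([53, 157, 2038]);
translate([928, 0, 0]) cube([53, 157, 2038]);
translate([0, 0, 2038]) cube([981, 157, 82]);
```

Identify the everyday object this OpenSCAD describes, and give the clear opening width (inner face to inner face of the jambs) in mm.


A door frame. The clear opening width is 875 mm.

Two 2038 mm tall posts with a header on top — a door frame. The left jamb is 53 mm wide at x = 0; the right jamb starts at x = 928. The clear opening is 928 − 53 = 875 mm.


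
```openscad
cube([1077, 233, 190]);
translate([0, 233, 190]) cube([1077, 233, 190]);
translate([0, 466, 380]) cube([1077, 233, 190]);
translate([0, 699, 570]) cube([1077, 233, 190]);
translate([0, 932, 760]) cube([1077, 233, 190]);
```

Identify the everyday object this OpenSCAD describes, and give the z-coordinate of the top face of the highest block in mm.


A staircase. The total rise is 950 mm.

5 identical blocks, each offset up and back from the previous — a staircase. Each step is 190 mm tall and there are 5 of them, so the total rise is 5 × 190 = 950 mm.


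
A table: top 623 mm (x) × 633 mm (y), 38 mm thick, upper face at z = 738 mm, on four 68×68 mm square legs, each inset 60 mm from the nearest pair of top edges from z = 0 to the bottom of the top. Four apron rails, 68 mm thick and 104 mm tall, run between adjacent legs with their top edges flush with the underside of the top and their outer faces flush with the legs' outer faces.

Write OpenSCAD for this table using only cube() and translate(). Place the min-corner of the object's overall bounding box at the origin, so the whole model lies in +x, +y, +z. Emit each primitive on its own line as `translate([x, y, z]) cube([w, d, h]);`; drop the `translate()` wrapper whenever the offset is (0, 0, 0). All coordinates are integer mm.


translate([0, 0, 700]) cube([623, 633, 38]);
translate([60, 60, 0]) cube([68, 68, 700]);
translate([495, 60, 0]) cube([68, 68, 700]);
translate([60, 505, 0]) cube([68, 68, 700]);
translate([495, 505, 0]) cube([68, 68, 700]);
translate([128, 60, 596]) cube([367, 68, 104]);
translate([128, 505, 596]) cube([367, 68, 104]);
translate([60, 128, 596]) cube([68, 377, 104]);
translate([495, 128, 596]) cube([68, 377, 104]);


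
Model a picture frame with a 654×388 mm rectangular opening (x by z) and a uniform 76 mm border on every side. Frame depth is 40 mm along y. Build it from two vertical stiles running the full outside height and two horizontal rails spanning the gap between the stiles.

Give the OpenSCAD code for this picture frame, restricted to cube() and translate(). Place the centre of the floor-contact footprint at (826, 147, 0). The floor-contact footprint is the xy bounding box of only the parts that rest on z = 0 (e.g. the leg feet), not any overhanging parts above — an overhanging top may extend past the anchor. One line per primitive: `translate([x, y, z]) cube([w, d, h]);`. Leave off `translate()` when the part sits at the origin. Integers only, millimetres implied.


translate([423, 127, 0]) cube([76, 40, 540]);
translate([1153, 127, 0]) cube([76, 40, 540]);
translate([499, 127, 0]) cube([654, 40, 76]);
translate([499, 127, 464]) cube([654, 40, 76]);


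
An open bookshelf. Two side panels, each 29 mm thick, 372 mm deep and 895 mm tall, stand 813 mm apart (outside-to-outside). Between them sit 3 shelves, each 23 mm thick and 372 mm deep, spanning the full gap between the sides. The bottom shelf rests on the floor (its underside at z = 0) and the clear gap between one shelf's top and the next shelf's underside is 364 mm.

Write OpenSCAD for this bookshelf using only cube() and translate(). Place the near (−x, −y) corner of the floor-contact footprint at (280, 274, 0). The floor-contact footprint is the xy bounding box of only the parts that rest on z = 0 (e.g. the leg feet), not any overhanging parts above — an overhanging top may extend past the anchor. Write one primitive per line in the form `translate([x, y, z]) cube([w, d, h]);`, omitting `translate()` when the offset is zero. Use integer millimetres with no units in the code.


translate([280, 274, 0]) cube([29, 372, 895]);
translate([1064, 274, 0]) cube([29, 372, 895]);
translate([309, 274, 0]) cube([755, 372, 23]);
translate([309, 274, 387]) cube([755, 372, 23]);
translate([309, 274, 774]) cube([755, 372, 23]);


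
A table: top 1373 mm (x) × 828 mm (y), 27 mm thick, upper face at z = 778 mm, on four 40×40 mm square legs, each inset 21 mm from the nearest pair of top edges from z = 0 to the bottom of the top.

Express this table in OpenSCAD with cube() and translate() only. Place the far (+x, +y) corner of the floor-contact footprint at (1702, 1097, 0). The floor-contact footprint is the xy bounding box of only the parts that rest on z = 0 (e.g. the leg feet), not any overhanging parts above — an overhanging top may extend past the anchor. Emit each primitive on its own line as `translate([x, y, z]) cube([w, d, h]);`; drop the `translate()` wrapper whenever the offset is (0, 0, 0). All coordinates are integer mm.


translate([350, 290, 751]) cube([1373, 828, 27]);
translate([371, 311, 0]) cube([40, 40, 751]);
translate([1662, 311, 0]) cube([40, 40, 751]);
translate([371, 1057, 0]) cube([40, 40, 751]);
translate([1662, 1057, 0]) cube([40, 40, 751]);


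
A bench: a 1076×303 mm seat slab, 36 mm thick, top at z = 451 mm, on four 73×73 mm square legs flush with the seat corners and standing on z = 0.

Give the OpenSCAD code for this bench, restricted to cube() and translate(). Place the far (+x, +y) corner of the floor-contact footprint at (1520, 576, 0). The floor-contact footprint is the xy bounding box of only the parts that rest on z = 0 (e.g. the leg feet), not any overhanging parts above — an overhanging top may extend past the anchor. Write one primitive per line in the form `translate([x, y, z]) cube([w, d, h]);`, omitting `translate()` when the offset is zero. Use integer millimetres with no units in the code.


translate([444, 273, 415]) cube([1076, 303, 36]);
translate([444, 273, 0]) cube([73, 73, 415]);
translate([444, 503, 0]) cube([73, 73, 415]);
translate([1447, 273, 0]) cube([73, 73, 415]);
translate([1447, 503, 0]) cube([73, 73, 415]);


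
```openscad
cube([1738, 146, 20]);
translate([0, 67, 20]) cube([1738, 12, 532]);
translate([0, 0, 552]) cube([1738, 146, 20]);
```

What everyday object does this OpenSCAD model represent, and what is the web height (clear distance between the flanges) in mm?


An I-beam. The web height is 532 mm.

Two wide flanges with a thin centred web — an I-beam. Overall 572 mm minus two 20 mm flanges gives a web of 572 − 2·20 = 532 mm.


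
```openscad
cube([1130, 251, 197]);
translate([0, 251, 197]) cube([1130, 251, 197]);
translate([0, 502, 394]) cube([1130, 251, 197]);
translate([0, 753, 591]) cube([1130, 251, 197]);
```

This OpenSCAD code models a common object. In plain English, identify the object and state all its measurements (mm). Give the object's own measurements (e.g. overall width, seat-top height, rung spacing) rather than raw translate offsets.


A straight staircase of 4 solid steps. Each step is 1130 mm wide (x), 251 mm deep (y, the going) and 197 mm tall (the rise). The first step rests on the floor; each subsequent step sits one going further in +y and one rise higher in +z, directly behind and above the previous step with no overlap.


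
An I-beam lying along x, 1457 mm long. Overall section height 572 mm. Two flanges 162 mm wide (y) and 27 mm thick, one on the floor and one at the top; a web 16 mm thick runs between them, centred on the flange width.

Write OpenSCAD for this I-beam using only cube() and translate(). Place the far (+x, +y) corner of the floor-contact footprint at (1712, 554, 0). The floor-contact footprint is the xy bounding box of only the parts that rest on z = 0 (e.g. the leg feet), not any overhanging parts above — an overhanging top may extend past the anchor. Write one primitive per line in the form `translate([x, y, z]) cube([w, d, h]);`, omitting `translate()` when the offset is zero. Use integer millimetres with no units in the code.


translate([255, 392, 0]) cube([1457, 162, 27]);
translate([255, 465, 27]) cube([1457, 16, 518]);
translate([255, 392, 545]) cube([1457, 162, 27]);


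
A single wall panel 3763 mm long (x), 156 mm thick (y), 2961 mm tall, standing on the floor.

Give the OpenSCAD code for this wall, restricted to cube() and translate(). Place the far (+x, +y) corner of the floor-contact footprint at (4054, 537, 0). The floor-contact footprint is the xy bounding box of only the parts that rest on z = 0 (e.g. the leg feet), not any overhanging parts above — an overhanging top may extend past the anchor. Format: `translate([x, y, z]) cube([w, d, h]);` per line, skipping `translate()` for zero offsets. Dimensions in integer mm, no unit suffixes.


translate([291, 381, 0]) cube([3763, 156, 2961]);


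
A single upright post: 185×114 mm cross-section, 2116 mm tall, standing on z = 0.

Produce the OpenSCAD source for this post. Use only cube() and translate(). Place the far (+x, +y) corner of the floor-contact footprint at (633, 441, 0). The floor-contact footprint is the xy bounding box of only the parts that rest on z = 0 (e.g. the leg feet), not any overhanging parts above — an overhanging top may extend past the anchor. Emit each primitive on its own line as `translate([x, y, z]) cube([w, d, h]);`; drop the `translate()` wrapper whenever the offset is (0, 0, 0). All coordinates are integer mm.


translate([448, 327, 0]) cube([185, 114, 2116]);


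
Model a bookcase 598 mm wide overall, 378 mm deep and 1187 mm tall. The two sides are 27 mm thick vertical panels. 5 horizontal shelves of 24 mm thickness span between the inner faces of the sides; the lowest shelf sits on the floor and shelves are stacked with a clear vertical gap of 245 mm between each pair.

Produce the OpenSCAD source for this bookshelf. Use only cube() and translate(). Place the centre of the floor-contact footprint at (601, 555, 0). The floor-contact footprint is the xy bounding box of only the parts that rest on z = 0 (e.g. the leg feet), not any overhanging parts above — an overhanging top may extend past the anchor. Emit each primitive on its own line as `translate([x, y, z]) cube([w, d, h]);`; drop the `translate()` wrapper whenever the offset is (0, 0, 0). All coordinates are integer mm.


translate([302, 366, 0]) cube([27, 378, 1187]);
translate([873, 366, 0]) cube([27, 378, 1187]);
translate([329, 366, 0]) cube([544, 378, 24]);
translate([329, 366, 269]) cube([544, 378, 24]);
translate([329, 366, 538]) cube([544, 378, 24]);
translate([329, 366, 807]) cube([544, 378, 24]);
translate([329, 366, 1076]) cube([544, 378, 24]);


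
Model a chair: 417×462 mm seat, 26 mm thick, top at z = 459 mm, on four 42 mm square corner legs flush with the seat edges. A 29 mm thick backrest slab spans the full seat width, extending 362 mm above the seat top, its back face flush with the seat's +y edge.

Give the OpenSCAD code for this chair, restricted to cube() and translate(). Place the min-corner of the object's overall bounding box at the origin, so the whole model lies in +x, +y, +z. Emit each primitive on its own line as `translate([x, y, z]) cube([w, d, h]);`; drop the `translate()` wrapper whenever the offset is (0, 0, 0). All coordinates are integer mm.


translate([0, 0, 433]) cube([417, 462, 26]);
cube([42, 42, 433]);
translate([375, 0, 0]) cube([42, 42, 433]);
translate([0, 420, 0]) cube([42, 42, 433]);
translate([375, 420, 0]) cube([42, 42, 433]);
translate([0, 433, 459]) cube([417, 29, 362]);


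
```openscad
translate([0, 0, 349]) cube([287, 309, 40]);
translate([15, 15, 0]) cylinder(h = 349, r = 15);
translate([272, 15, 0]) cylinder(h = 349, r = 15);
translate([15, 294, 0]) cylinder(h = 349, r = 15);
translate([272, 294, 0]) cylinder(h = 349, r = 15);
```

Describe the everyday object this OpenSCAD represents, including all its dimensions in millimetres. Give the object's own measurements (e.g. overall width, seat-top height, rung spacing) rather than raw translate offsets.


A simple wooden stool: a rectangular seat 287 mm (x) by 309 mm (y), 40 mm thick, top face at z = 389 mm, on four round legs, each 30 mm in diameter. The legs rest on z = 0, each leg's axis is inset half a diameter from the nearest pair of seat edges (so the leg's bounding box is flush with the corner).


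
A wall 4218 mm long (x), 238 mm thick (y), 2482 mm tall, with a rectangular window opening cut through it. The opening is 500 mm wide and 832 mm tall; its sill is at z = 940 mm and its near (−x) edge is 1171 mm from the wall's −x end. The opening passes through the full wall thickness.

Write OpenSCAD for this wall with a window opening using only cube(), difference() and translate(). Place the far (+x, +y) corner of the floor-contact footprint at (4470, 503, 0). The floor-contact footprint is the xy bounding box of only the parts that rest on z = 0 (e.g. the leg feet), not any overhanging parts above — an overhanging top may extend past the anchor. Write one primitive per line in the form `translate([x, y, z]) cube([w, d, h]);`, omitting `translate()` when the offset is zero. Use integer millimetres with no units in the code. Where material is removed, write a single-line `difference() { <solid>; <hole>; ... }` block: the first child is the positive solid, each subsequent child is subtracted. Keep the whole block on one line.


difference() { translate([252, 265, 0]) cube([4218, 238, 2482]); translate([1423, 265, 940]) cube([500, 238, 832]); }


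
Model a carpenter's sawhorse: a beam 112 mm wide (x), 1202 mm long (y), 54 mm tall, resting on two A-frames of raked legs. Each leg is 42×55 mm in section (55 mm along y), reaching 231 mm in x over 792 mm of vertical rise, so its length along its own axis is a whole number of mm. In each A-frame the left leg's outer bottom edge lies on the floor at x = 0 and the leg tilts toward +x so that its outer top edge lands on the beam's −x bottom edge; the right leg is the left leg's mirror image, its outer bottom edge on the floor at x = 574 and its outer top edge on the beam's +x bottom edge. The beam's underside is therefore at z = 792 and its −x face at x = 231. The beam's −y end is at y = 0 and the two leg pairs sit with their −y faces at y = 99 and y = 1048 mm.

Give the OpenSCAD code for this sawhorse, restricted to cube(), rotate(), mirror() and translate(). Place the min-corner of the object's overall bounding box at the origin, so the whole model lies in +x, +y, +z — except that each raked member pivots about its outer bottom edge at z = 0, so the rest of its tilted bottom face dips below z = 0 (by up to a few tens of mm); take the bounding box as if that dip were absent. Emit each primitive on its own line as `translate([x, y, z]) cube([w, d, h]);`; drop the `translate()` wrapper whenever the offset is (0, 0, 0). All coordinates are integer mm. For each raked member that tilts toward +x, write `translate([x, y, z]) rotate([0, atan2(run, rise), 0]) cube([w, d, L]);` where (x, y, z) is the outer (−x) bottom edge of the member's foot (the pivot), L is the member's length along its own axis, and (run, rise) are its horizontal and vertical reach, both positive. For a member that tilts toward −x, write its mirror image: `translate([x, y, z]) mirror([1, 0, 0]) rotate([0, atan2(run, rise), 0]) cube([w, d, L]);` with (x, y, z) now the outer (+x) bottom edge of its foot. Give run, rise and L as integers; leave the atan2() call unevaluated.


translate([231, 0, 792]) cube([112, 1202, 54]);
translate([0, 99, 0]) rotate([0, atan2(231, 792), 0]) cube([42, 55, 825]);
translate([574, 99, 0]) mirror([1, 0, 0]) rotate([0, atan2(231, 792), 0]) cube([42, 55, 825]);
translate([0, 1048, 0]) rotate([0, atan2(231, 792), 0]) cube([42, 55, 825]);
translate([574, 1048, 0]) mirror([1, 0, 0]) rotate([0, atan2(231, 792), 0]) cube([42, 55, 825]);


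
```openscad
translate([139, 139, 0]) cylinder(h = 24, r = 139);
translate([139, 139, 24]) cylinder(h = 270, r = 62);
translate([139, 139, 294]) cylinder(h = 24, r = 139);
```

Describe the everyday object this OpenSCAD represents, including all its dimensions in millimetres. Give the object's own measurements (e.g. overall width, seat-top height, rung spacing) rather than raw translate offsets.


A spool: two coaxial disc flanges of radius 139 mm and thickness 24 mm, joined by a core cylinder of radius 62 mm and height 270 mm. The lower flange rests on z = 0 and the three cylinders share a vertical axis.


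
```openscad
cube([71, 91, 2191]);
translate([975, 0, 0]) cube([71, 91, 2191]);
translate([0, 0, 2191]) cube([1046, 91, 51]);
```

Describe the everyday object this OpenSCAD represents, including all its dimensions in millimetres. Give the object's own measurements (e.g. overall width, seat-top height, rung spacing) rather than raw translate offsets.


A door frame. The clear opening is 904 mm wide and 2191 mm high. Two 71 mm wide jambs, 91 mm deep, stand either side of the opening from the floor to the top of the opening. A 51 mm thick head sits across the top of both jambs, spanning the full outside width of the frame.


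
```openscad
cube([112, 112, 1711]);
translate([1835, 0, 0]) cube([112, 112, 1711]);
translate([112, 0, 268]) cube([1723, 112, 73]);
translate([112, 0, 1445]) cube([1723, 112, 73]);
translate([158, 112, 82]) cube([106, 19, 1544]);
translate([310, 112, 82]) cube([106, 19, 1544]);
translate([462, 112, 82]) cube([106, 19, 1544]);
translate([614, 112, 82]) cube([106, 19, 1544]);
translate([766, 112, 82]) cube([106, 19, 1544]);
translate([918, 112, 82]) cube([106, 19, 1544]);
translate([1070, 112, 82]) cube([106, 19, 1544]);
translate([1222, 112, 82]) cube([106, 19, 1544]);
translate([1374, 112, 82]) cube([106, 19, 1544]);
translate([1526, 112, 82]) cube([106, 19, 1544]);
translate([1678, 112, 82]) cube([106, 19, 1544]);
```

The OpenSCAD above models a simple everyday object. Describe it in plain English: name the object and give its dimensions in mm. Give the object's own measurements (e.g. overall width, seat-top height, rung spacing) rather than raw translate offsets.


A fence section. Two 112×112 mm posts, 1711 mm tall, stand on the floor with a clear span of 1723 mm between their inner faces. Two horizontal rails of 112×73 mm section span the gap between the posts with their undersides at z = 268 mm and z = 1445 mm, flush with the posts' −y face. 11 pickets, each 106 mm wide, 19 mm thick and 1544 mm tall, are fixed to the +y face of the rails with their bottoms at z = 82 mm, spaced across the span with a 46 mm gap after the −x post and between neighbouring pickets, with 51 mm left before the +x post.


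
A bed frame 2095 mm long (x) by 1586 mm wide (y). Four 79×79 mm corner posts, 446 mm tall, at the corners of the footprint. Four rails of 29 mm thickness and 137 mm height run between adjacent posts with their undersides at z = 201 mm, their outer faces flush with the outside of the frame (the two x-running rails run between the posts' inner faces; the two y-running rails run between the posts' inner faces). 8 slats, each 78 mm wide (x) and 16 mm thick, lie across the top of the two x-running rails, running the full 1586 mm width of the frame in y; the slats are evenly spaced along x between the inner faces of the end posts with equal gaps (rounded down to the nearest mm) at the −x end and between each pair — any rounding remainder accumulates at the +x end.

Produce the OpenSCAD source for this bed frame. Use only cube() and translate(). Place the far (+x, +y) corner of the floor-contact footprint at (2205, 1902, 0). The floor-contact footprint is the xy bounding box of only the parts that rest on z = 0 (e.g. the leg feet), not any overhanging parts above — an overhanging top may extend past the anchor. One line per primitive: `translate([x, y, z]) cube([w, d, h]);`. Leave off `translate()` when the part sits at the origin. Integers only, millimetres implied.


// slat z = rail_z + rail_h = 201 + 137 = 338
// slat gap = ⌊(1937 − 8·78) / 9⌋ = 145
translate([110, 316, 0]) cube([79, 79, 446]);
translate([110, 1823, 0]) cube([79, 79, 446]);
translate([2126, 316, 0]) cube([79, 79, 446]);
translate([2126, 1823, 0]) cube([79, 79, 446]);
translate([189, 316, 201]) cube([1937, 29, 137]);
translate([189, 1873, 201]) cube([1937, 29, 137]);
translate([110, 395, 201]) cube([29, 1428, 137]);
translate([2176, 395, 201]) cube([29, 1428, 137]);
translate([334, 316, 338]) cube([78, 1586, 16]);
translate([557, 316, 338]) cube([78, 1586, 16]);
translate([780, 316, 338]) cube([78, 1586, 16]);
translate([1003, 316, 338]) cube([78, 1586, 16]);
translate([1226, 316, 338]) cube([78, 1586, 16]);
translate([1449, 316, 338]) cube([78, 1586, 16]);
translate([1672, 316, 338]) cube([78, 1586, 16]);
translate([1895, 316, 338]) cube([78, 1586, 16]);


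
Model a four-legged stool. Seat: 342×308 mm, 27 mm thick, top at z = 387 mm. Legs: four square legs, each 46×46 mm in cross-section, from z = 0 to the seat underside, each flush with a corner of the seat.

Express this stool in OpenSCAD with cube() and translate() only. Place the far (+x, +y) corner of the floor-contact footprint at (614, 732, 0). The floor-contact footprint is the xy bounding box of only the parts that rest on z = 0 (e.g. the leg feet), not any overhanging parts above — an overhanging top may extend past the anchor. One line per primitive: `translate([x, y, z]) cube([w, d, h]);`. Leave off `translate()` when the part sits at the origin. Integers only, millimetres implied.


translate([272, 424, 360]) cube([342, 308, 27]);
translate([272, 424, 0]) cube([46, 46, 360]);
translate([568, 424, 0]) cube([46, 46, 360]);
translate([272, 686, 0]) cube([46, 46, 360]);
translate([568, 686, 0]) cube([46, 46, 360]);


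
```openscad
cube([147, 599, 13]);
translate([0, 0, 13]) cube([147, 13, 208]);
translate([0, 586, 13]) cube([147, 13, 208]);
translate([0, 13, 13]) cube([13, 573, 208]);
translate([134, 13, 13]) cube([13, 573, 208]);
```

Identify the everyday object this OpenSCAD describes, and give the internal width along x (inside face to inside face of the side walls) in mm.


An open box. The internal width is 121 mm.

A 147×599 base slab with four walls standing on it — an open box. The base is 147 mm wide and the walls are 13 mm thick, so the internal width is 147 − 2 × 13 = 121 mm.
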